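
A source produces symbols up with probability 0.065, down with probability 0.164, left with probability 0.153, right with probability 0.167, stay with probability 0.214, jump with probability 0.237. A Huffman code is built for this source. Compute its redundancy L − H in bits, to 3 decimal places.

Entropy H = −Σ p log₂ p ≈ 2.4979 bits.
Huffman merges: 13/200+153/1000→109/500; 41/250+167/1000→331/1000; 107/500+109/500→54/125; 237/1000+331/1000→71/125; 54/125+71/125→1. L = 2549/1000 ≈ 2.5490.
L − H = 2.5490 − 2.4979 = 0.051 bits.

0.051 bits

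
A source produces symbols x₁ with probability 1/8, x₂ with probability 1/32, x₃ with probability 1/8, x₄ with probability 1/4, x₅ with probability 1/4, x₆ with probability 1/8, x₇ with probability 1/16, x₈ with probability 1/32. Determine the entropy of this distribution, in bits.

Each probability is a power of 1/2, so log₂(1/p) is an integer.
H = Σ p·log₂(1/p) = 1/8·3 + 1/32·5 + 1/8·3 + 1/4·2 + 1/4·2 + 1/8·3 + 1/16·4 + 1/32·5 = 2.6875 bits.

2.6875 bits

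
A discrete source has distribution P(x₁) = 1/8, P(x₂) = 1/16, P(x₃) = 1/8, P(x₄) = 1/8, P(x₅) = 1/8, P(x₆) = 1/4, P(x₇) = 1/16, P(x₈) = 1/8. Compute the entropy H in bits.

Each probability is a power of 1/2, so log₂(1/p) is an integer.
H = Σ p·log₂(1/p) = 1/8·3 + 1/16·4 + 1/8·3 + 1/8·3 + 1/8·3 + 1/4·2 + 1/16·4 + 1/8·3 = 2.875 bits.

2.875 bits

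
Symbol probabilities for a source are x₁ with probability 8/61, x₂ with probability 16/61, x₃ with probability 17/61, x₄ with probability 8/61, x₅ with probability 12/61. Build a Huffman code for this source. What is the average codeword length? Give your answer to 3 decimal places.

2.262 bits/symbol

Repeatedly combine the two least-probable nodes; the expected code length is the sum of the merged weights.
merge 8/61 + 8/61 → 16/61
merge 12/61 + 16/61 → 28/61
merge 16/61 + 17/61 → 33/61
merge 28/61 + 33/61 → 1
L = 16/61 + 28/61 + 33/61 + 1 = 138/61 ≈ 2.262 bits/symbol.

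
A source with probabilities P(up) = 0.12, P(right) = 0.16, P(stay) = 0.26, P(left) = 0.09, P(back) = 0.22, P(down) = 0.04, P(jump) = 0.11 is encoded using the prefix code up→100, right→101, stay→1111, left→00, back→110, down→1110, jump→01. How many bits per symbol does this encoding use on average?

L̄ = Σ pᵢ·ℓᵢ = 0.12·3 + 0.16·3 + 0.26·4 + 0.09·2 + 0.22·3 + 0.04·4 + 0.11·2 = 3.1 bits/symbol.

3.1 bits/symbol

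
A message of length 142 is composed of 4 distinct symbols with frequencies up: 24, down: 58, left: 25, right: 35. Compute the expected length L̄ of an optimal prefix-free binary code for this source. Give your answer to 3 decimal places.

1.937 bits/symbol

Probabilities are the counts divided by 142.
Repeatedly combine the two least-probable nodes; the expected code length is the sum of the merged weights.
merge 12/71 + 25/142 → 49/142
merge 35/142 + 49/142 → 42/71
merge 29/71 + 42/71 → 1
L = 49/142 + 42/71 + 1 = 275/142 ≈ 1.937 bits/symbol.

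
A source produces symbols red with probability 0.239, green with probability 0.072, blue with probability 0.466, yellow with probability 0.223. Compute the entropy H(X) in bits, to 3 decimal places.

H = −Σ pᵢ log₂ pᵢ.
−0.239·log₂(0.239) = 0.4935
−0.072·log₂(0.072) = 0.2733
−0.466·log₂(0.466) = 0.5133
−0.223·log₂(0.223) = 0.4828
Sum ≈ 1.7629 → 1.763 bits.

1.763 bits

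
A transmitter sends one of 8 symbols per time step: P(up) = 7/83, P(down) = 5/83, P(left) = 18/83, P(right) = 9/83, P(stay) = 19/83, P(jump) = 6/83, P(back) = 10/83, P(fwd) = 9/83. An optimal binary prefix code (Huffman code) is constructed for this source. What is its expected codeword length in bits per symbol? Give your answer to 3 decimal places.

2.880 bits/symbol

Repeatedly combine the two least-probable nodes; the expected code length is the sum of the merged weights.
merge 5/83 + 6/83 → 11/83
merge 7/83 + 9/83 → 16/83
merge 9/83 + 10/83 → 19/83
merge 11/83 + 16/83 → 27/83
merge 18/83 + 19/83 → 37/83
merge 19/83 + 27/83 → 46/83
merge 37/83 + 46/83 → 1
L = 11/83 + 16/83 + 19/83 + 27/83 + 37/83 + 46/83 + 1 = 239/83 ≈ 2.880 bits/symbol.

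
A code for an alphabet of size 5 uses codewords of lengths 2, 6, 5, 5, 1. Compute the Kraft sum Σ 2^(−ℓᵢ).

With common denominator 2^6 = 64: Σ 2^(−ℓᵢ) = 16/64 + 1/64 + 2/64 + 2/64 + 32/64 = 53/64 = 0.828125.

0.828125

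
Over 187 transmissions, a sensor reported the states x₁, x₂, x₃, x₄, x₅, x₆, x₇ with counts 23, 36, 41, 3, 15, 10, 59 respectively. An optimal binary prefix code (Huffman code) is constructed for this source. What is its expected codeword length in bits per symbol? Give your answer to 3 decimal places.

2.492 bits/symbol

Probabilities are the counts divided by 187.
Repeatedly combine the two least-probable nodes; the expected code length is the sum of the merged weights.
merge 3/187 + 10/187 → 13/187
merge 13/187 + 15/187 → 28/187
merge 23/187 + 28/187 → 3/11
merge 36/187 + 41/187 → 7/17
merge 3/11 + 59/187 → 10/17
merge 7/17 + 10/17 → 1
L = 13/187 + 28/187 + 3/11 + 7/17 + 10/17 + 1 = 466/187 ≈ 2.492 bits/symbol.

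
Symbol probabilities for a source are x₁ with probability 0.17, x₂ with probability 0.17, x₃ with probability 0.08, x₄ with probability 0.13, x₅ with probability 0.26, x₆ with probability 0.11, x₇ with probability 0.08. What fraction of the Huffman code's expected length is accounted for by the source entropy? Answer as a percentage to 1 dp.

98.5%

Entropy H = −Σ p log₂ p ≈ 2.6904 bits.
Huffman merges: 2/25+2/25→4/25; 11/100+13/100→6/25; 4/25+17/100→33/100; 17/100+6/25→41/100; 13/50+33/100→59/100; 41/100+59/100→1. L = 273/100 ≈ 2.7300.
Efficiency = H/L = 2.6904/2.7300 = 98.5%.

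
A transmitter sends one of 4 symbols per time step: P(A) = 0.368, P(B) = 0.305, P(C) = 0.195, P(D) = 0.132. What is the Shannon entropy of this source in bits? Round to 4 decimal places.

1.8988 bits

H = −Σ pᵢ log₂ pᵢ.
−0.368·log₂(0.368) = 0.5307
−0.305·log₂(0.305) = 0.5225
−0.195·log₂(0.195) = 0.4599
−0.132·log₂(0.132) = 0.3856
Sum ≈ 1.8988 → 1.8988 bits.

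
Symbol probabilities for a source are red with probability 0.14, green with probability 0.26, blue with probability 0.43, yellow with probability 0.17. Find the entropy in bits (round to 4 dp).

1.8605 bits

H = −Σ pᵢ log₂ pᵢ.
−0.14·log₂(0.14) = 0.3971
−0.26·log₂(0.26) = 0.5053
−0.43·log₂(0.43) = 0.5236
−0.17·log₂(0.17) = 0.4346
Sum ≈ 1.8605 → 1.8605 bits.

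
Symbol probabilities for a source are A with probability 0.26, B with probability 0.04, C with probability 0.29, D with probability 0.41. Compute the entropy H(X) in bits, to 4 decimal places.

1.7363 bits

H = −Σ pᵢ log₂ pᵢ.
−0.26·log₂(0.26) = 0.5053
−0.04·log₂(0.04) = 0.1858
−0.29·log₂(0.29) = 0.5179
−0.41·log₂(0.41) = 0.5274
Sum ≈ 1.7363 → 1.7363 bits.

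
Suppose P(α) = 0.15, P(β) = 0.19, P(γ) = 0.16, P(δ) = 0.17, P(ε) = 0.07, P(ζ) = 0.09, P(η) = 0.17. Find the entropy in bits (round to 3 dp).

2.739 bits

H = −Σ pᵢ log₂ pᵢ.
−0.15·log₂(0.15) = 0.4105
−0.19·log₂(0.19) = 0.4552
−0.16·log₂(0.16) = 0.4230
−0.17·log₂(0.17) = 0.4346
−0.07·log₂(0.07) = 0.2686
−0.09·log₂(0.09) = 0.3127
−0.17·log₂(0.17) = 0.4346
Sum ≈ 2.7392 → 2.739 bits.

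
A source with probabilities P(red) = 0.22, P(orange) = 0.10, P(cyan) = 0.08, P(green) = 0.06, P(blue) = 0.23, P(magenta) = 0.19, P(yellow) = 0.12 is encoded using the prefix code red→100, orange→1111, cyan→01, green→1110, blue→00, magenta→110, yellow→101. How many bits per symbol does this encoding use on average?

2.85 bits/symbol

L̄ = Σ pᵢ·ℓᵢ = 0.22·3 + 0.10·4 + 0.08·2 + 0.06·4 + 0.23·2 + 0.19·3 + 0.12·3 = 2.85 bits/symbol.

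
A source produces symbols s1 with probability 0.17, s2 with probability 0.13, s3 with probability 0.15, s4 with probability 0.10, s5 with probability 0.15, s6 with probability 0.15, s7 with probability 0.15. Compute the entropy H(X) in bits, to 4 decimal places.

H = −Σ pᵢ log₂ pᵢ.
−0.17·log₂(0.17) = 0.4346
−0.13·log₂(0.13) = 0.3826
−0.15·log₂(0.15) = 0.4105
−0.10·log₂(0.10) = 0.3322
−0.15·log₂(0.15) = 0.4105
−0.15·log₂(0.15) = 0.4105
−0.15·log₂(0.15) = 0.4105
Sum ≈ 2.7916 → 2.7916 bits.

2.7916 bits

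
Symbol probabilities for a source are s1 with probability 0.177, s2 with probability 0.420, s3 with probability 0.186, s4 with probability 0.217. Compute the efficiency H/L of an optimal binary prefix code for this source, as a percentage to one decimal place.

Entropy H = −Σ p log₂ p ≈ 1.8975 bits.
Huffman merges: 177/1000+93/500→363/1000; 217/1000+363/1000→29/50; 21/50+29/50→1. L = 1943/1000 ≈ 1.9430.
Efficiency = H/L = 1.8975/1.9430 = 97.7%.

97.7%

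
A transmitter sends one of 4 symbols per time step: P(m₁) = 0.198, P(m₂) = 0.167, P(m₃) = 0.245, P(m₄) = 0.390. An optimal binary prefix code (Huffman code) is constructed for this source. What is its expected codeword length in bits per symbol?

1.975 bits/symbol

Repeatedly combine the two least-probable nodes; the expected code length is the sum of the merged weights.
merge 167/1000 + 99/500 → 73/200
merge 49/200 + 73/200 → 61/100
merge 39/100 + 61/100 → 1
L = 73/200 + 61/100 + 1 = 79/40 = 1.975 bits/symbol.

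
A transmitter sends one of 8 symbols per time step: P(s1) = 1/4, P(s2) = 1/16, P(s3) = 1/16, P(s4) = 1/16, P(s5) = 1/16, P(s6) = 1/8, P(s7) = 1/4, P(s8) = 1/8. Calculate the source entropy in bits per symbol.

Each probability is a power of 1/2, so log₂(1/p) is an integer.
H = Σ p·log₂(1/p) = 1/4·2 + 1/16·4 + 1/16·4 + 1/16·4 + 1/16·4 + 1/8·3 + 1/4·2 + 1/8·3 = 2.75 bits.

2.75 bits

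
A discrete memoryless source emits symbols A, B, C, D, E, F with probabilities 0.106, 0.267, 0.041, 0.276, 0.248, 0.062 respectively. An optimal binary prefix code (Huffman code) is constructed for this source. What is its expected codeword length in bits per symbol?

Repeatedly combine the two least-probable nodes; the expected code length is the sum of the merged weights.
merge 41/1000 + 31/500 → 103/1000
merge 103/1000 + 53/500 → 209/1000
merge 209/1000 + 31/125 → 457/1000
merge 267/1000 + 69/250 → 543/1000
merge 457/1000 + 543/1000 → 1
L = 103/1000 + 209/1000 + 457/1000 + 543/1000 + 1 = 289/125 = 2.312 bits/symbol.

2.312 bits/symbol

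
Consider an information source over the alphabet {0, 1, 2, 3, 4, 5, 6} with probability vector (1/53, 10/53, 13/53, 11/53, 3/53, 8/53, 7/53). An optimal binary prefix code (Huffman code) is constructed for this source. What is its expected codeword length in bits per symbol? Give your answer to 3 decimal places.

Repeatedly combine the two least-probable nodes; the expected code length is the sum of the merged weights.
merge 1/53 + 3/53 → 4/53
merge 4/53 + 7/53 → 11/53
merge 8/53 + 10/53 → 18/53
merge 11/53 + 11/53 → 22/53
merge 13/53 + 18/53 → 31/53
merge 22/53 + 31/53 → 1
L = 4/53 + 11/53 + 18/53 + 22/53 + 31/53 + 1 = 139/53 ≈ 2.623 bits/symbol.

2.623 bits/symbol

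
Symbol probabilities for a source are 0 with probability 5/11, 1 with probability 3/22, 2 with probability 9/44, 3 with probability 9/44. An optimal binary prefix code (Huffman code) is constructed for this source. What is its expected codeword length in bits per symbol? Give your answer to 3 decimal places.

Repeatedly combine the two least-probable nodes; the expected code length is the sum of the merged weights.
merge 3/22 + 9/44 → 15/44
merge 9/44 + 15/44 → 6/11
merge 5/11 + 6/11 → 1
L = 15/44 + 6/11 + 1 = 83/44 ≈ 1.886 bits/symbol.

1.886 bits/symbol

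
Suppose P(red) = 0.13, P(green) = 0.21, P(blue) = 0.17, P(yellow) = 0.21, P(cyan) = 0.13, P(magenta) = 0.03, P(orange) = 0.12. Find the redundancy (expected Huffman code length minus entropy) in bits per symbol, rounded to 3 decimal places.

Entropy H = −Σ p log₂ p ≈ 2.6644 bits.
Huffman merges: 3/100+3/25→3/20; 13/100+13/100→13/50; 3/20+17/100→8/25; 21/100+21/100→21/50; 13/50+8/25→29/50; 21/50+29/50→1. L = 273/100 ≈ 2.7300.
L − H = 2.7300 − 2.6644 = 0.066 bits.

0.066 bits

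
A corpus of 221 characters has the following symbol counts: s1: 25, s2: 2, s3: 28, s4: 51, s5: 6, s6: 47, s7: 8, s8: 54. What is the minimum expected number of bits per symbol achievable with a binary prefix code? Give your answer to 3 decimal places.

Probabilities are the counts divided by 221.
Repeatedly combine the two least-probable nodes; the expected code length is the sum of the merged weights.
merge 2/221 + 6/221 → 8/221
merge 8/221 + 8/221 → 16/221
merge 16/221 + 25/221 → 41/221
merge 28/221 + 41/221 → 69/221
merge 47/221 + 3/13 → 98/221
merge 54/221 + 69/221 → 123/221
merge 98/221 + 123/221 → 1
L = 8/221 + 16/221 + 41/221 + 69/221 + 98/221 + 123/221 + 1 = 576/221 ≈ 2.606 bits/symbol.

2.606 bits/symbol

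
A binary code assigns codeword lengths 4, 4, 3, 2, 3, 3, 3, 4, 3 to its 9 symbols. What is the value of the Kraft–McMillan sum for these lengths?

1.0625

With common denominator 2^4 = 16: Σ 2^(−ℓᵢ) = 1/16 + 1/16 + 2/16 + 4/16 + 2/16 + 2/16 + 2/16 + 1/16 + 2/16 = 17/16 = 1.0625.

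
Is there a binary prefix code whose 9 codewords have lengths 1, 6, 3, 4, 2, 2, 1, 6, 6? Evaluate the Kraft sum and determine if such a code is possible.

1.734375; no

With common denominator 2^6 = 64: Σ 2^(−ℓᵢ) = 32/64 + 1/64 + 8/64 + 4/64 + 16/64 + 16/64 + 32/64 + 1/64 + 1/64 = 111/64 = 1.734375.
Kraft's inequality requires Σ ≤ 1; here Σ = 1.734375 > 1, so no such prefix code exists.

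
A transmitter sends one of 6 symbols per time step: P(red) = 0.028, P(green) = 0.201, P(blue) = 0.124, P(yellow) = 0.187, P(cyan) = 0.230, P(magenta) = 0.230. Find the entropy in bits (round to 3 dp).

2.411 bits

H = −Σ pᵢ log₂ pᵢ.
−0.028·log₂(0.028) = 0.1444
−0.201·log₂(0.201) = 0.4653
−0.124·log₂(0.124) = 0.3734
−0.187·log₂(0.187) = 0.4523
−0.230·log₂(0.230) = 0.4877
−0.230·log₂(0.230) = 0.4877
Sum ≈ 2.4108 → 2.411 bits.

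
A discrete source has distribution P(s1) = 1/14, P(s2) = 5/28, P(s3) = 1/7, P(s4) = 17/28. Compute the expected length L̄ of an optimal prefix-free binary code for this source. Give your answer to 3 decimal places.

1.607 bits/symbol

Repeatedly combine the two least-probable nodes; the expected code length is the sum of the merged weights.
merge 1/14 + 1/7 → 3/14
merge 5/28 + 3/14 → 11/28
merge 11/28 + 17/28 → 1
L = 3/14 + 11/28 + 1 = 45/28 ≈ 1.607 bits/symbol.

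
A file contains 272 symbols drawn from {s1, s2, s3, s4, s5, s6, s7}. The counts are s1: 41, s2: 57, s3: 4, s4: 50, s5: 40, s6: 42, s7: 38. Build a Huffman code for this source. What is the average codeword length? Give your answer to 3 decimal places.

2.761 bits/symbol

Probabilities are the counts divided by 272.
Repeatedly combine the two least-probable nodes; the expected code length is the sum of the merged weights.
merge 1/68 + 19/136 → 21/136
merge 5/34 + 41/272 → 81/272
merge 21/136 + 21/136 → 21/68
merge 25/136 + 57/272 → 107/272
merge 81/272 + 21/68 → 165/272
merge 107/272 + 165/272 → 1
L = 21/136 + 81/272 + 21/68 + 107/272 + 165/272 + 1 = 751/272 ≈ 2.761 bits/symbol.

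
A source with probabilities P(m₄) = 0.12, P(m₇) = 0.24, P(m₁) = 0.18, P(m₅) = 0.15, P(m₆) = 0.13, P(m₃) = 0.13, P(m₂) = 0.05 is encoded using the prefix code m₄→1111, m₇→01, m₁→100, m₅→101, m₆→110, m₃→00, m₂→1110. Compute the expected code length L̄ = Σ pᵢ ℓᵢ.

2.8 bits/symbol

L̄ = Σ pᵢ·ℓᵢ = 0.12·4 + 0.24·2 + 0.18·3 + 0.15·3 + 0.13·3 + 0.13·2 + 0.05·4 = 2.8 bits/symbol.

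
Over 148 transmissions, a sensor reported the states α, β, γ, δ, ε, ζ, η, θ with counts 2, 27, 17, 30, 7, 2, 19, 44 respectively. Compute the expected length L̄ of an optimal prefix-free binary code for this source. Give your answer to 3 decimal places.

2.601 bits/symbol

Probabilities are the counts divided by 148.
Repeatedly combine the two least-probable nodes; the expected code length is the sum of the merged weights.
merge 1/74 + 1/74 → 1/37
merge 1/37 + 7/148 → 11/148
merge 11/148 + 17/148 → 7/37
merge 19/148 + 27/148 → 23/74
merge 7/37 + 15/74 → 29/74
merge 11/37 + 23/74 → 45/74
merge 29/74 + 45/74 → 1
L = 1/37 + 11/148 + 7/37 + 23/74 + 29/74 + 45/74 + 1 = 385/148 ≈ 2.601 bits/symbol.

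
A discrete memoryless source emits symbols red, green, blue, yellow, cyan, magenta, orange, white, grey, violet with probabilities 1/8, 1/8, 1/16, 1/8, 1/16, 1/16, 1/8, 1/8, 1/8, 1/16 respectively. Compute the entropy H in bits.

3.25 bits

Each probability is a power of 1/2, so log₂(1/p) is an integer.
H = Σ p·log₂(1/p) = 1/8·3 + 1/8·3 + 1/16·4 + 1/8·3 + 1/16·4 + 1/16·4 + 1/8·3 + 1/8·3 + 1/8·3 + 1/16·4 = 3.25 bits.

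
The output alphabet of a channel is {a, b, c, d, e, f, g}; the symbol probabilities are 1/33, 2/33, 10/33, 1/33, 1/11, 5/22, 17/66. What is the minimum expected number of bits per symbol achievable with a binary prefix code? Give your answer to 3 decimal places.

Repeatedly combine the two least-probable nodes; the expected code length is the sum of the merged weights.
merge 1/33 + 1/33 → 2/33
merge 2/33 + 2/33 → 4/33
merge 1/11 + 4/33 → 7/33
merge 7/33 + 5/22 → 29/66
merge 17/66 + 10/33 → 37/66
merge 29/66 + 37/66 → 1
L = 2/33 + 4/33 + 7/33 + 29/66 + 37/66 + 1 = 79/33 ≈ 2.394 bits/symbol.

2.394 bits/symbol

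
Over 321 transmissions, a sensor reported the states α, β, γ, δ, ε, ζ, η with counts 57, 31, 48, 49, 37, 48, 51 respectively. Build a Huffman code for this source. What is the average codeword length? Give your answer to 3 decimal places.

2.822 bits/symbol

Probabilities are the counts divided by 321.
Repeatedly combine the two least-probable nodes; the expected code length is the sum of the merged weights.
merge 31/321 + 37/321 → 68/321
merge 16/107 + 16/107 → 32/107
merge 49/321 + 17/107 → 100/321
merge 19/107 + 68/321 → 125/321
merge 32/107 + 100/321 → 196/321
merge 125/321 + 196/321 → 1
L = 68/321 + 32/107 + 100/321 + 125/321 + 196/321 + 1 = 302/107 ≈ 2.822 bits/symbol.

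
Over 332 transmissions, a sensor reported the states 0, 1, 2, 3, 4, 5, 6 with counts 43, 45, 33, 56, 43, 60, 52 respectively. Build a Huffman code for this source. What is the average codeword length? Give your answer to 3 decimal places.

2.819 bits/symbol

Probabilities are the counts divided by 332.
Repeatedly combine the two least-probable nodes; the expected code length is the sum of the merged weights.
merge 33/332 + 43/332 → 19/83
merge 43/332 + 45/332 → 22/83
merge 13/83 + 14/83 → 27/83
merge 15/83 + 19/83 → 34/83
merge 22/83 + 27/83 → 49/83
merge 34/83 + 49/83 → 1
L = 19/83 + 22/83 + 27/83 + 34/83 + 49/83 + 1 = 234/83 ≈ 2.819 bits/symbol.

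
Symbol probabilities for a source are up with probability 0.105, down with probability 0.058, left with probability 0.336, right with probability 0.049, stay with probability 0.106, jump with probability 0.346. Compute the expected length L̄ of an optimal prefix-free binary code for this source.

Repeatedly combine the two least-probable nodes; the expected code length is the sum of the merged weights.
merge 49/1000 + 29/500 → 107/1000
merge 21/200 + 53/500 → 211/1000
merge 107/1000 + 211/1000 → 159/500
merge 159/500 + 42/125 → 327/500
merge 173/500 + 327/500 → 1
L = 107/1000 + 211/1000 + 159/500 + 327/500 + 1 = 229/100 = 2.29 bits/symbol.

2.29 bits/symbol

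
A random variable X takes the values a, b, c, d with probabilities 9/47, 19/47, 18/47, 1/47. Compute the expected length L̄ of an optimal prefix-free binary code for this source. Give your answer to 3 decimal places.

Repeatedly combine the two least-probable nodes; the expected code length is the sum of the merged weights.
merge 1/47 + 9/47 → 10/47
merge 10/47 + 18/47 → 28/47
merge 19/47 + 28/47 → 1
L = 10/47 + 28/47 + 1 = 85/47 ≈ 1.809 bits/symbol.

1.809 bits/symbol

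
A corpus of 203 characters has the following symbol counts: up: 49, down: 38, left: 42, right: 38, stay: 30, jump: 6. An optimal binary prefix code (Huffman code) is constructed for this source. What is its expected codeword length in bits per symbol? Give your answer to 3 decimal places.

2.542 bits/symbol

Probabilities are the counts divided by 203.
Repeatedly combine the two least-probable nodes; the expected code length is the sum of the merged weights.
merge 6/203 + 30/203 → 36/203
merge 36/203 + 38/203 → 74/203
merge 38/203 + 6/29 → 80/203
merge 7/29 + 74/203 → 123/203
merge 80/203 + 123/203 → 1
L = 36/203 + 74/203 + 80/203 + 123/203 + 1 = 516/203 ≈ 2.542 bits/symbol.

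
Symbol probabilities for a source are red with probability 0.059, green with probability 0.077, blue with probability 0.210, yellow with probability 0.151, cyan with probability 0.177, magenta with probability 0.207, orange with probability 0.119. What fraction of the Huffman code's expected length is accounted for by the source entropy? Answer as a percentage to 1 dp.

98.9%

Entropy H = −Σ p log₂ p ≈ 2.6884 bits.
Huffman merges: 59/1000+77/1000→17/125; 119/1000+17/125→51/200; 151/1000+177/1000→41/125; 207/1000+21/100→417/1000; 51/200+41/125→583/1000; 417/1000+583/1000→1. L = 2719/1000 ≈ 2.7190.
Efficiency = H/L = 2.6884/2.7190 = 98.9%.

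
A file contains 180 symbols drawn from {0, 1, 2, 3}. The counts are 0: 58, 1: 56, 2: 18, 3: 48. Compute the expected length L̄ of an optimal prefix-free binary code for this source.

2 bits/symbol

Probabilities are the counts divided by 180.
Repeatedly combine the two least-probable nodes; the expected code length is the sum of the merged weights.
merge 1/10 + 4/15 → 11/30
merge 14/45 + 29/90 → 19/30
merge 11/30 + 19/30 → 1
L = 11/30 + 19/30 + 1 = 2 bits/symbol.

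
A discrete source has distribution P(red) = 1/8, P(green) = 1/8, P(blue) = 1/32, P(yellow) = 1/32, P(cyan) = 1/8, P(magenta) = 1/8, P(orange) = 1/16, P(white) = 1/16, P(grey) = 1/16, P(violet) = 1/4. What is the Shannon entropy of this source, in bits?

3.0625 bits

Each probability is a power of 1/2, so log₂(1/p) is an integer.
H = Σ p·log₂(1/p) = 1/8·3 + 1/8·3 + 1/32·5 + 1/32·5 + 1/8·3 + 1/8·3 + 1/16·4 + 1/16·4 + 1/16·4 + 1/4·2 = 3.0625 bits.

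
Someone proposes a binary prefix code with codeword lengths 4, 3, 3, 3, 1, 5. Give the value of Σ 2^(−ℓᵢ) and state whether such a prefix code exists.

0.96875; yes

With common denominator 2^5 = 32: Σ 2^(−ℓᵢ) = 2/32 + 4/32 + 4/32 + 4/32 + 16/32 + 1/32 = 31/32 = 0.96875.
Kraft's inequality requires Σ ≤ 1; here Σ = 0.96875 ≤ 1, so such a prefix code exists.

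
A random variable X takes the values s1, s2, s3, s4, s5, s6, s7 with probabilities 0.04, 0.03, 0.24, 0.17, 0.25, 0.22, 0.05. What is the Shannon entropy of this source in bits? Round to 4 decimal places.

2.4629 bits

H = −Σ pᵢ log₂ pᵢ.
−0.04·log₂(0.04) = 0.1858
−0.03·log₂(0.03) = 0.1518
−0.24·log₂(0.24) = 0.4941
−0.17·log₂(0.17) = 0.4346
−0.25·log₂(0.25) = 0.5000
−0.22·log₂(0.22) = 0.4806
−0.05·log₂(0.05) = 0.2161
Sum ≈ 2.4629 → 2.4629 bits.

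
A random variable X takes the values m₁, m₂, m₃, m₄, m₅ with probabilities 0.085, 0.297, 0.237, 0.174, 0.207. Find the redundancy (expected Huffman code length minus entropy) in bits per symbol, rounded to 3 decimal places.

0.035 bits

Entropy H = −Σ p log₂ p ≈ 2.2241 bits.
Huffman merges: 17/200+87/500→259/1000; 207/1000+237/1000→111/250; 259/1000+297/1000→139/250; 111/250+139/250→1. L = 2259/1000 ≈ 2.2590.
L − H = 2.2590 − 2.2241 = 0.035 bits.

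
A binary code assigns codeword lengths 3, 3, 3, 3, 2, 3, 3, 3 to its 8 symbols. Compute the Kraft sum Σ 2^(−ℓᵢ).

With common denominator 2^3 = 8: Σ 2^(−ℓᵢ) = 1/8 + 1/8 + 1/8 + 1/8 + 2/8 + 1/8 + 1/8 + 1/8 = 9/8 = 1.125.

1.125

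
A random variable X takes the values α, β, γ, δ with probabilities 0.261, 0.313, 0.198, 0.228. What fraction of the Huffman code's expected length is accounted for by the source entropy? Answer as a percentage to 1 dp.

99.0%

Entropy H = −Σ p log₂ p ≈ 1.9792 bits.
Huffman merges: 99/500+57/250→213/500; 261/1000+313/1000→287/500; 213/500+287/500→1. L = 2 ≈ 2.0000.
Efficiency = H/L = 1.9792/2.0000 = 99.0%.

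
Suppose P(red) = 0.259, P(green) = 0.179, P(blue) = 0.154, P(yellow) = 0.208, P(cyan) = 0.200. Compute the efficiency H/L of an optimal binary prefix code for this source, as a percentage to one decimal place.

Entropy H = −Σ p log₂ p ≈ 2.3003 bits.
Huffman merges: 77/500+179/1000→333/1000; 1/5+26/125→51/125; 259/1000+333/1000→74/125; 51/125+74/125→1. L = 2333/1000 ≈ 2.3330.
Efficiency = H/L = 2.3003/2.3330 = 98.6%.

98.6%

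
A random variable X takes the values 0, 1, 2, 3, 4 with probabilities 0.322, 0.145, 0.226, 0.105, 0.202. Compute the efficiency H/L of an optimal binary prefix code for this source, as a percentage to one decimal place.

Entropy H = −Σ p log₂ p ≈ 2.2228 bits.
Huffman merges: 21/200+29/200→1/4; 101/500+113/500→107/250; 1/4+161/500→143/250; 107/250+143/250→1. L = 9/4 ≈ 2.2500.
Efficiency = H/L = 2.2228/2.2500 = 98.8%.

98.8%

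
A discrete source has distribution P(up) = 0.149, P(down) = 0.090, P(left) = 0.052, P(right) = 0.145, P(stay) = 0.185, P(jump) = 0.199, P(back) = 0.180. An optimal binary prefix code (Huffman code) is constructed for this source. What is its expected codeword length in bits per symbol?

2.758 bits/symbol

Repeatedly combine the two least-probable nodes; the expected code length is the sum of the merged weights.
merge 13/250 + 9/100 → 71/500
merge 71/500 + 29/200 → 287/1000
merge 149/1000 + 9/50 → 329/1000
merge 37/200 + 199/1000 → 48/125
merge 287/1000 + 329/1000 → 77/125
merge 48/125 + 77/125 → 1
L = 71/500 + 287/1000 + 329/1000 + 48/125 + 77/125 + 1 = 1379/500 = 2.758 bits/symbol.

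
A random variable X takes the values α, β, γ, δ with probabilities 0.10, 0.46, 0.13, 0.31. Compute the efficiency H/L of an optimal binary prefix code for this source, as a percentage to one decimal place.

Entropy H = −Σ p log₂ p ≈ 1.7540 bits.
Huffman merges: 1/10+13/100→23/100; 23/100+31/100→27/50; 23/50+27/50→1. L = 177/100 ≈ 1.7700.
Efficiency = H/L = 1.7540/1.7700 = 99.1%.

99.1%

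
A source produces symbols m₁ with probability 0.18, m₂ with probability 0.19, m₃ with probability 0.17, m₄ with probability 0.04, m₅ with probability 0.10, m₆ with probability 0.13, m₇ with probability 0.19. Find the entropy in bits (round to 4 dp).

H = −Σ pᵢ log₂ pᵢ.
−0.18·log₂(0.18) = 0.4453
−0.19·log₂(0.19) = 0.4552
−0.17·log₂(0.17) = 0.4346
−0.04·log₂(0.04) = 0.1858
−0.10·log₂(0.10) = 0.3322
−0.13·log₂(0.13) = 0.3826
−0.19·log₂(0.19) = 0.4552
Sum ≈ 2.6909 → 2.6909 bits.

2.6909 bits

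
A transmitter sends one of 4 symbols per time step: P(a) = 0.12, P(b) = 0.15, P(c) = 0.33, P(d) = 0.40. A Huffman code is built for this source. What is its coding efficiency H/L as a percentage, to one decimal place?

Entropy H = −Σ p log₂ p ≈ 1.8342 bits.
Huffman merges: 3/25+3/20→27/100; 27/100+33/100→3/5; 2/5+3/5→1. L = 187/100 ≈ 1.8700.
Efficiency = H/L = 1.8342/1.8700 = 98.1%.

98.1%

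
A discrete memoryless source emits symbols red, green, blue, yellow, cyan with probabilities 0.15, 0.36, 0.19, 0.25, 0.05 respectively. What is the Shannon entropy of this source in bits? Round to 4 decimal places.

H = −Σ pᵢ log₂ pᵢ.
−0.15·log₂(0.15) = 0.4105
−0.36·log₂(0.36) = 0.5306
−0.19·log₂(0.19) = 0.4552
−0.25·log₂(0.25) = 0.5000
−0.05·log₂(0.05) = 0.2161
Sum ≈ 2.1125 → 2.1125 bits.

2.1125 bits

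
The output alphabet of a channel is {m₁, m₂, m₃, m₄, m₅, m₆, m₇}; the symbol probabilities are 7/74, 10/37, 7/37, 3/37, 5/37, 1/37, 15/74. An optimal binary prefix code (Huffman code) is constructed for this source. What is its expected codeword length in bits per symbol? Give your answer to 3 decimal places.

2.635 bits/symbol

Repeatedly combine the two least-probable nodes; the expected code length is the sum of the merged weights.
merge 1/37 + 3/37 → 4/37
merge 7/74 + 4/37 → 15/74
merge 5/37 + 7/37 → 12/37
merge 15/74 + 15/74 → 15/37
merge 10/37 + 12/37 → 22/37
merge 15/37 + 22/37 → 1
L = 4/37 + 15/74 + 12/37 + 15/37 + 22/37 + 1 = 195/74 ≈ 2.635 bits/symbol.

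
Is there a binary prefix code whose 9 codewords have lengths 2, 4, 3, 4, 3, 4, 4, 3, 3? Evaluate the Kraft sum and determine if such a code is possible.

1; yes

With common denominator 2^4 = 16: Σ 2^(−ℓᵢ) = 4/16 + 1/16 + 2/16 + 1/16 + 2/16 + 1/16 + 1/16 + 2/16 + 2/16 = 16/16 = 1.
Kraft's inequality requires Σ ≤ 1; here Σ = 1 ≤ 1, so such a prefix code exists.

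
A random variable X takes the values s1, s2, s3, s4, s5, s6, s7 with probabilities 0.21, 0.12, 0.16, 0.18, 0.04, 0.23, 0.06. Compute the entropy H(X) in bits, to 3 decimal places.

2.625 bits

H = −Σ pᵢ log₂ pᵢ.
−0.21·log₂(0.21) = 0.4728
−0.12·log₂(0.12) = 0.3671
−0.16·log₂(0.16) = 0.4230
−0.18·log₂(0.18) = 0.4453
−0.04·log₂(0.04) = 0.1858
−0.23·log₂(0.23) = 0.4877
−0.06·log₂(0.06) = 0.2435
Sum ≈ 2.6252 → 2.625 bits.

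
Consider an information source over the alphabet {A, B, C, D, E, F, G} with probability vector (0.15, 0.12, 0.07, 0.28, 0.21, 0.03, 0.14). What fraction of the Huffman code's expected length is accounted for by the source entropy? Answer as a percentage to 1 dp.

Entropy H = −Σ p log₂ p ≈ 2.5821 bits.
Huffman merges: 3/100+7/100→1/10; 1/10+3/25→11/50; 7/50+3/20→29/100; 21/100+11/50→43/100; 7/25+29/100→57/100; 43/100+57/100→1. L = 261/100 ≈ 2.6100.
Efficiency = H/L = 2.5821/2.6100 = 98.9%.

98.9%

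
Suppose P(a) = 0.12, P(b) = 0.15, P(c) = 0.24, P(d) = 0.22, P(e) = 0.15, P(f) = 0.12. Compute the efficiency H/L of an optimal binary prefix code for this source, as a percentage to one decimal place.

99.6%

Entropy H = −Σ p log₂ p ≈ 2.5299 bits.
Huffman merges: 3/25+3/25→6/25; 3/20+3/20→3/10; 11/50+6/25→23/50; 6/25+3/10→27/50; 23/50+27/50→1. L = 127/50 ≈ 2.5400.
Efficiency = H/L = 2.5299/2.5400 = 99.6%.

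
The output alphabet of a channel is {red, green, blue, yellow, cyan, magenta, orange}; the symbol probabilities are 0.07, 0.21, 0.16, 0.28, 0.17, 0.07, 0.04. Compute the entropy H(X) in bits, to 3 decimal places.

H = −Σ pᵢ log₂ pᵢ.
−0.07·log₂(0.07) = 0.2686
−0.21·log₂(0.21) = 0.4728
−0.16·log₂(0.16) = 0.4230
−0.28·log₂(0.28) = 0.5142
−0.17·log₂(0.17) = 0.4346
−0.07·log₂(0.07) = 0.2686
−0.04·log₂(0.04) = 0.1858
Sum ≈ 2.5675 → 2.568 bits.

2.568 bits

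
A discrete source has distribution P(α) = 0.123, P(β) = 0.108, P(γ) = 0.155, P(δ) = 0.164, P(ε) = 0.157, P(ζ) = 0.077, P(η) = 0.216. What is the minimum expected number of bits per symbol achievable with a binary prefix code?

Repeatedly combine the two least-probable nodes; the expected code length is the sum of the merged weights.
merge 77/1000 + 27/250 → 37/200
merge 123/1000 + 31/200 → 139/500
merge 157/1000 + 41/250 → 321/1000
merge 37/200 + 27/125 → 401/1000
merge 139/500 + 321/1000 → 599/1000
merge 401/1000 + 599/1000 → 1
L = 37/200 + 139/500 + 321/1000 + 401/1000 + 599/1000 + 1 = 348/125 = 2.784 bits/symbol.

2.784 bits/symbol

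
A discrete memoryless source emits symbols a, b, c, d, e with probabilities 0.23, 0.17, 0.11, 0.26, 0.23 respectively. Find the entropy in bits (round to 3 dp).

H = −Σ pᵢ log₂ pᵢ.
−0.23·log₂(0.23) = 0.4877
−0.17·log₂(0.17) = 0.4346
−0.11·log₂(0.11) = 0.3503
−0.26·log₂(0.26) = 0.5053
−0.23·log₂(0.23) = 0.4877
Sum ≈ 2.2655 → 2.265 bits.

2.265 bits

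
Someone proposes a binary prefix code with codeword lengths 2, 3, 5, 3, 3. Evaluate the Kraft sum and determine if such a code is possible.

0.65625; yes

With common denominator 2^5 = 32: Σ 2^(−ℓᵢ) = 8/32 + 4/32 + 1/32 + 4/32 + 4/32 = 21/32 = 0.65625.
Kraft's inequality requires Σ ≤ 1; here Σ = 0.65625 ≤ 1, so such a prefix code exists.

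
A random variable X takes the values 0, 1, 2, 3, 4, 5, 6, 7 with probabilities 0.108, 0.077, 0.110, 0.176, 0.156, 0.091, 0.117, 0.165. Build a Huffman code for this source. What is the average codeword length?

2.992 bits/symbol

Repeatedly combine the two least-probable nodes; the expected code length is the sum of the merged weights.
merge 77/1000 + 91/1000 → 21/125
merge 27/250 + 11/100 → 109/500
merge 117/1000 + 39/250 → 273/1000
merge 33/200 + 21/125 → 333/1000
merge 22/125 + 109/500 → 197/500
merge 273/1000 + 333/1000 → 303/500
merge 197/500 + 303/500 → 1
L = 21/125 + 109/500 + 273/1000 + 333/1000 + 197/500 + 303/500 + 1 = 374/125 = 2.992 bits/symbol.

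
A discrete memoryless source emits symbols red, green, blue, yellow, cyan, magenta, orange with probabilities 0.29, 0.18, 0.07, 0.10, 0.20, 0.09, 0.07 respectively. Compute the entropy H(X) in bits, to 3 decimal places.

2.610 bits

H = −Σ pᵢ log₂ pᵢ.
−0.29·log₂(0.29) = 0.5179
−0.18·log₂(0.18) = 0.4453
−0.07·log₂(0.07) = 0.2686
−0.10·log₂(0.10) = 0.3322
−0.20·log₂(0.20) = 0.4644
−0.09·log₂(0.09) = 0.3127
−0.07·log₂(0.07) = 0.2686
Sum ≈ 2.6096 → 2.610 bits.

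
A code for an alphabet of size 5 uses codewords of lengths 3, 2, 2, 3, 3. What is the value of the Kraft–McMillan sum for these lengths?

With common denominator 2^3 = 8: Σ 2^(−ℓᵢ) = 1/8 + 2/8 + 2/8 + 1/8 + 1/8 = 7/8 = 0.875.

0.875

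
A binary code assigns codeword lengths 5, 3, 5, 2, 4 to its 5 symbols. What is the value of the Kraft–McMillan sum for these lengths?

0.5

With common denominator 2^5 = 32: Σ 2^(−ℓᵢ) = 1/32 + 4/32 + 1/32 + 8/32 + 2/32 = 16/32 = 0.5.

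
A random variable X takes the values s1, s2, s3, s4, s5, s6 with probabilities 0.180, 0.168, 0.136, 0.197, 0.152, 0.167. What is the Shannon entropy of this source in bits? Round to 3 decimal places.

2.575 bits

H = −Σ pᵢ log₂ pᵢ.
−0.180·log₂(0.180) = 0.4453
−0.168·log₂(0.168) = 0.4323
−0.136·log₂(0.136) = 0.3915
−0.197·log₂(0.197) = 0.4617
−0.152·log₂(0.152) = 0.4131
−0.167·log₂(0.167) = 0.4312
Sum ≈ 2.5751 → 2.575 bits.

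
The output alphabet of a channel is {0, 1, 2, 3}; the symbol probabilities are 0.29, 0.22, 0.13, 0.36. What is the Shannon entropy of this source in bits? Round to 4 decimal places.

H = −Σ pᵢ log₂ pᵢ.
−0.29·log₂(0.29) = 0.5179
−0.22·log₂(0.22) = 0.4806
−0.13·log₂(0.13) = 0.3826
−0.36·log₂(0.36) = 0.5306
Sum ≈ 1.9117 → 1.9117 bits.

1.9117 bits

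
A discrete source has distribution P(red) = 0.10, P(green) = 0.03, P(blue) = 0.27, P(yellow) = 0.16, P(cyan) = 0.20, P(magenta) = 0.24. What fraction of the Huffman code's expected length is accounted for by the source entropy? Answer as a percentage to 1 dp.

98.2%

Entropy H = −Σ p log₂ p ≈ 2.3755 bits.
Huffman merges: 3/100+1/10→13/100; 13/100+4/25→29/100; 1/5+6/25→11/25; 27/100+29/100→14/25; 11/25+14/25→1. L = 121/50 ≈ 2.4200.
Efficiency = H/L = 2.3755/2.4200 = 98.2%.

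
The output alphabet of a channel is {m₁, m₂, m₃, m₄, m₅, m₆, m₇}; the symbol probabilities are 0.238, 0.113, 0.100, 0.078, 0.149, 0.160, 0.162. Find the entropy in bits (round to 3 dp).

H = −Σ pᵢ log₂ pᵢ.
−0.238·log₂(0.238) = 0.4929
−0.113·log₂(0.113) = 0.3555
−0.100·log₂(0.100) = 0.3322
−0.078·log₂(0.078) = 0.2871
−0.149·log₂(0.149) = 0.4092
−0.160·log₂(0.160) = 0.4230
−0.162·log₂(0.162) = 0.4254
Sum ≈ 2.7253 → 2.725 bits.

2.725 bits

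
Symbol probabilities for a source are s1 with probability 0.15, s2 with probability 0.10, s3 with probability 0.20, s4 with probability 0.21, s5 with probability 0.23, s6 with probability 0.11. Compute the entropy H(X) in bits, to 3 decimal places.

2.518 bits

H = −Σ pᵢ log₂ pᵢ.
−0.15·log₂(0.15) = 0.4105
−0.10·log₂(0.10) = 0.3322
−0.20·log₂(0.20) = 0.4644
−0.21·log₂(0.21) = 0.4728
−0.23·log₂(0.23) = 0.4877
−0.11·log₂(0.11) = 0.3503
Sum ≈ 2.5179 → 2.518 bits.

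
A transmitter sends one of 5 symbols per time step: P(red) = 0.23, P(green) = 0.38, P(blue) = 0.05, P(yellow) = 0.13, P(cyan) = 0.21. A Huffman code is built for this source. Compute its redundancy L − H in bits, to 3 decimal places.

Entropy H = −Σ p log₂ p ≈ 2.0897 bits.
Huffman merges: 1/20+13/100→9/50; 9/50+21/100→39/100; 23/100+19/50→61/100; 39/100+61/100→1. L = 109/50 ≈ 2.1800.
L − H = 2.1800 − 2.0897 = 0.090 bits.

0.090 bits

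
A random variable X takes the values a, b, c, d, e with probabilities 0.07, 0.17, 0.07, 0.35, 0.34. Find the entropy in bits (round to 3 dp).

H = −Σ pᵢ log₂ pᵢ.
−0.07·log₂(0.07) = 0.2686
−0.17·log₂(0.17) = 0.4346
−0.07·log₂(0.07) = 0.2686
−0.35·log₂(0.35) = 0.5301
−0.34·log₂(0.34) = 0.5292
Sum ≈ 2.0310 → 2.031 bits.

2.031 bits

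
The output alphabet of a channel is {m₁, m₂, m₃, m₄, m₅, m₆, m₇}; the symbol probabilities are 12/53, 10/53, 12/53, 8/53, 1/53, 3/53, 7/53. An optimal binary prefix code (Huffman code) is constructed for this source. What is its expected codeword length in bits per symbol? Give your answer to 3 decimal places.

Repeatedly combine the two least-probable nodes; the expected code length is the sum of the merged weights.
merge 1/53 + 3/53 → 4/53
merge 4/53 + 7/53 → 11/53
merge 8/53 + 10/53 → 18/53
merge 11/53 + 12/53 → 23/53
merge 12/53 + 18/53 → 30/53
merge 23/53 + 30/53 → 1
L = 4/53 + 11/53 + 18/53 + 23/53 + 30/53 + 1 = 139/53 ≈ 2.623 bits/symbol.

2.623 bits/symbol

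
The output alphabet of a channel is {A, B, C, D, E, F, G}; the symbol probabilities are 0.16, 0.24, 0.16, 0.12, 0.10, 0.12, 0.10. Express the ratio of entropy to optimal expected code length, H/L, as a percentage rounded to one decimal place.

Entropy H = −Σ p log₂ p ≈ 2.7387 bits.
Huffman merges: 1/10+1/10→1/5; 3/25+3/25→6/25; 4/25+4/25→8/25; 1/5+6/25→11/25; 6/25+8/25→14/25; 11/25+14/25→1. L = 69/25 ≈ 2.7600.
Efficiency = H/L = 2.7387/2.7600 = 99.2%.

99.2%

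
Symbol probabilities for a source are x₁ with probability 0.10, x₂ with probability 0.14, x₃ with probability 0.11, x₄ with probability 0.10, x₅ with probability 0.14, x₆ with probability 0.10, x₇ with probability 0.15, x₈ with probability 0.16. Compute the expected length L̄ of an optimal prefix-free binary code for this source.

Repeatedly combine the two least-probable nodes; the expected code length is the sum of the merged weights.
merge 1/10 + 1/10 → 1/5
merge 1/10 + 11/100 → 21/100
merge 7/50 + 7/50 → 7/25
merge 3/20 + 4/25 → 31/100
merge 1/5 + 21/100 → 41/100
merge 7/25 + 31/100 → 59/100
merge 41/100 + 59/100 → 1
L = 1/5 + 21/100 + 7/25 + 31/100 + 41/100 + 59/100 + 1 = 3 bits/symbol.

3 bits/symbol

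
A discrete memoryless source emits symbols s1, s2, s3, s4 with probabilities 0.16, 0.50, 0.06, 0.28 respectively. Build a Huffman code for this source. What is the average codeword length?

Repeatedly combine the two least-probable nodes; the expected code length is the sum of the merged weights.
merge 3/50 + 4/25 → 11/50
merge 11/50 + 7/25 → 1/2
merge 1/2 + 1/2 → 1
L = 11/50 + 1/2 + 1 = 43/25 = 1.72 bits/symbol.

1.72 bits/symbol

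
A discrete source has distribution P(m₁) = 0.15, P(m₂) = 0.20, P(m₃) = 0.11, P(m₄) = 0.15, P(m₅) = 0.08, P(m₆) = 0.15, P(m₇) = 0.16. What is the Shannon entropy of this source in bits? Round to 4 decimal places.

H = −Σ pᵢ log₂ pᵢ.
−0.15·log₂(0.15) = 0.4105
−0.20·log₂(0.20) = 0.4644
−0.11·log₂(0.11) = 0.3503
−0.15·log₂(0.15) = 0.4105
−0.08·log₂(0.08) = 0.2915
−0.15·log₂(0.15) = 0.4105
−0.16·log₂(0.16) = 0.4230
Sum ≈ 2.7608 → 2.7608 bits.

2.7608 bits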